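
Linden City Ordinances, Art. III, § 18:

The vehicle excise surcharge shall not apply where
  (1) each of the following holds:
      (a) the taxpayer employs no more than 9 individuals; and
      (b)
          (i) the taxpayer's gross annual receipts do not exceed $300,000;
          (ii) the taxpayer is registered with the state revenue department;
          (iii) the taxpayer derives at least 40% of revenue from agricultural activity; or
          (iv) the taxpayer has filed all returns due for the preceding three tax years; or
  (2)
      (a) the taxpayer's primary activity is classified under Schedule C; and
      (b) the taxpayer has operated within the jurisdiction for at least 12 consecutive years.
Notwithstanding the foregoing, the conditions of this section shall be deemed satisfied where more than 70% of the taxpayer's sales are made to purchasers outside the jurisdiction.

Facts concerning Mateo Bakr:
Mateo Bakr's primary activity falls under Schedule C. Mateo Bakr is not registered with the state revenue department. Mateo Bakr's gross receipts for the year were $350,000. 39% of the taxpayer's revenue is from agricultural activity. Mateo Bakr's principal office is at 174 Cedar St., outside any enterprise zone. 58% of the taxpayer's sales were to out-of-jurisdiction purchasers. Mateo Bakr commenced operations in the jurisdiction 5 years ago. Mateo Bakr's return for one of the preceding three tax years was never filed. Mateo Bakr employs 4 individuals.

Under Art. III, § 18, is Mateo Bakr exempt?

(a) ≤ 9 employees — satisfied.
(i) receipts ≤ $300,000 — fails.
(ii) state-registered — not satisfied.
(iii) ≥40% agricultural — not met.
(iv) returns current — fails.
So (b) is not satisfied (F OR F OR F OR F).
(1) = T AND F = false.
(a) Schedule C activity — met.
(b) ≥ 12 yrs in jurisdiction — fails.
So (2) is not satisfied (T AND F).
Overall = F OR F = false.
Exception (>70% out-of-jur. sales) — not satisfied.
Result: main false OR exception false → false.

No — not exempt.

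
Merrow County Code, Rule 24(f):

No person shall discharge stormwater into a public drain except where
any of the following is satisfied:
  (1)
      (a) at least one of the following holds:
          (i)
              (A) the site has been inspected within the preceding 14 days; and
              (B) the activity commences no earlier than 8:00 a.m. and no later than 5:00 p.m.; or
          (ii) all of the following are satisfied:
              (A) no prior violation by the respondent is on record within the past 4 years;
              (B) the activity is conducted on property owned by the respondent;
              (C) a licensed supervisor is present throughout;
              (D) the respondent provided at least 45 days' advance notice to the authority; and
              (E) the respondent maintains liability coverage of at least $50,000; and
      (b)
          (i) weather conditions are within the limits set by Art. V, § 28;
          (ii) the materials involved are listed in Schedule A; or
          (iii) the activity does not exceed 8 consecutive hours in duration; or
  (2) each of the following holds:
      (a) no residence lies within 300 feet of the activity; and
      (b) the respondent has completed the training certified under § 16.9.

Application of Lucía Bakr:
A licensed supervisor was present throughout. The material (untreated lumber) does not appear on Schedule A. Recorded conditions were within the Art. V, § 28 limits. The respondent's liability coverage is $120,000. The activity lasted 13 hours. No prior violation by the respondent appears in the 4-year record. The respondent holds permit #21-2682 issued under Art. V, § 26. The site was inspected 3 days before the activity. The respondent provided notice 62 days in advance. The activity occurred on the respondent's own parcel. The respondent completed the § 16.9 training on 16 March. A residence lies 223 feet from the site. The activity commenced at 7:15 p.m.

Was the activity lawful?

(A) site inspected — holds.
(B) start within hours — not satisfied.
So (i) is not satisfied (T AND F).
(A) no prior violation — met.
(B) own property — holds.
(C) supervisor present — met.
(D) ≥45 days' notice — satisfied.
(E) coverage ≥ $50,000 — met.
(ii) = T AND T AND T AND T AND T = true.
(a) = F OR T = true.
(i) weather ok — satisfied.
(ii) Schedule A material — not met.
(iii) ≤ 8 hrs duration — not met.
So (b) is satisfied (T OR F OR F).
So (1) is satisfied (T AND T).
(a) no residence in 300 ft — not met.
(b) training certified — satisfied.
(2) = F AND T = false.
Overall: T OR F → true.

Yes — lawful.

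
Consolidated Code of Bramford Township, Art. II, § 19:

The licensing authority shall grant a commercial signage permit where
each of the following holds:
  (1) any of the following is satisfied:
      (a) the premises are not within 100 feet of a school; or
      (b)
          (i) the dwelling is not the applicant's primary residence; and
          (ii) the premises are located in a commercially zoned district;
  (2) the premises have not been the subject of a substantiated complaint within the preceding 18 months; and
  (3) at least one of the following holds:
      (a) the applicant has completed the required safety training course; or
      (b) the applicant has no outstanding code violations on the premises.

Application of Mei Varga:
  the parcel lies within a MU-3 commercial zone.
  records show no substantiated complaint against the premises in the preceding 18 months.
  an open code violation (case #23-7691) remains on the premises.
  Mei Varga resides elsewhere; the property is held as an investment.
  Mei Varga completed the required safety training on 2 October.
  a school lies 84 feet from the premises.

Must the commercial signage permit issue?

(a) ≥100 ft from school — fails.
(i) not (primary residence) — met.
(ii) commercially zoned — holds.
So (b) is satisfied (T AND T).
So (1) is satisfied (F OR T).
(2) no complaint in 18 mo. — holds.
(a) safety training — met.
(b) no code violations — fails.
So (3) is satisfied (T OR F).
So Overall is satisfied (T AND T AND T).

Yes — granted.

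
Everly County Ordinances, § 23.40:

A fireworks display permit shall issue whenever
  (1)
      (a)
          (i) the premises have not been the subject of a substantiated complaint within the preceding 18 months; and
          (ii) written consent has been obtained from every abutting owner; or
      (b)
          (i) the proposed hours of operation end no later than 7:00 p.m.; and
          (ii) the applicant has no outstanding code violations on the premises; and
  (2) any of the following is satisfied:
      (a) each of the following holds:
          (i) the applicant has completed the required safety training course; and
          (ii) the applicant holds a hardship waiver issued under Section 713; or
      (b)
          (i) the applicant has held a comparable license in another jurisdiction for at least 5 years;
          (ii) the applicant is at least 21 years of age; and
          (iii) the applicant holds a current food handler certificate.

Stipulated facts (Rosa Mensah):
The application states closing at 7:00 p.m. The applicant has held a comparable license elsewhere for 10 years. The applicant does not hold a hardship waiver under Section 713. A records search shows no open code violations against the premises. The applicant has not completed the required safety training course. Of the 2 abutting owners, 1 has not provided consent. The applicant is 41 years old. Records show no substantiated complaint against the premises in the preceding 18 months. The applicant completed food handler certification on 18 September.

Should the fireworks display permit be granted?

(i) no complaint in 18 mo. — holds.
(ii) all abutters consent — not met.
So (a) is not satisfied (T AND F).
(i) closes by 7 p.m. — satisfied.
(ii) no code violations — holds.
(b): T AND T → true.
(1): F OR T → true.
(i) safety training — not met.
(ii) hardship waiver — not satisfied.
So (a) is not satisfied (F AND F).
(i) prior license ≥ 5 yr — holds.
(ii) age ≥ 21 — satisfied.
(iii) food handler cert. — satisfied.
So (b) is satisfied (T AND T AND T).
(2) = F OR T = true.
So Overall is satisfied (T AND T).

Yes — granted.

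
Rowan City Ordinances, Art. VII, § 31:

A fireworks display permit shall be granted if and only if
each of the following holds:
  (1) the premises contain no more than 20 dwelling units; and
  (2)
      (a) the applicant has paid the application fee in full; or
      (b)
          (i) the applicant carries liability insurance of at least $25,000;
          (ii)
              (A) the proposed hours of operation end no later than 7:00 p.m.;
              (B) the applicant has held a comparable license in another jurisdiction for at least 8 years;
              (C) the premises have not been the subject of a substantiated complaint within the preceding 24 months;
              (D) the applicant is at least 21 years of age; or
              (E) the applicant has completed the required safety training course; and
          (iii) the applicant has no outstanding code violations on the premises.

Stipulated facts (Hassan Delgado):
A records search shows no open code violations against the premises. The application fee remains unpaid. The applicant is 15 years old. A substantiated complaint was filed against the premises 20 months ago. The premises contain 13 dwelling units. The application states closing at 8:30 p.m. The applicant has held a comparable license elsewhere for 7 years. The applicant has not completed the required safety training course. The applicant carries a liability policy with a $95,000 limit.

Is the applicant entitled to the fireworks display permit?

No — denied.

(1) ≤ 20 units — satisfied.
(a) fee paid — not met.
(i) insurance ≥ $25,000 — satisfied.
(A) closes by 7 p.m. — not satisfied.
(B) prior license ≥ 8 yr — not satisfied.
(C) no complaint in 24 mo. — fails.
(D) age ≥ 21 — fails.
(E) safety training — not satisfied.
(ii) = F OR F OR F OR F OR F = false.
(iii) no code violations — satisfied.
So (b) is not satisfied (T AND F AND T).
So (2) is not satisfied (F OR F).
So Overall is not satisfied (T AND F).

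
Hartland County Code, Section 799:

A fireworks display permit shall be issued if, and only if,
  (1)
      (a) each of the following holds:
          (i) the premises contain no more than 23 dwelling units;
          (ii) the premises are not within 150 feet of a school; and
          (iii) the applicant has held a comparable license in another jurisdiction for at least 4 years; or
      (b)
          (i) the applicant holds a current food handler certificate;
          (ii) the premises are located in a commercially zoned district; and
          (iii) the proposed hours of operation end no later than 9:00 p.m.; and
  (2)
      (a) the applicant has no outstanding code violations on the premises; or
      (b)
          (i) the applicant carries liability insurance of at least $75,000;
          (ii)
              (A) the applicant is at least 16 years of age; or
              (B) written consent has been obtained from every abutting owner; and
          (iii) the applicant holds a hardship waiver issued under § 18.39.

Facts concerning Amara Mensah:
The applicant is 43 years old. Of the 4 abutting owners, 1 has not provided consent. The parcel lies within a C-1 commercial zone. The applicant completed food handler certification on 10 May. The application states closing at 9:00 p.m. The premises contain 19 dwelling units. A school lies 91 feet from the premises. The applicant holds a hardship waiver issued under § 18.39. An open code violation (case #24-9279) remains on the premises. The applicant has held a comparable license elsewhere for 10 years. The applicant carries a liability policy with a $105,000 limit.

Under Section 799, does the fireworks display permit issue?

(i) ≤ 23 units — met.
(ii) ≥150 ft from school — fails.
(iii) prior license ≥ 4 yr — satisfied.
(a): T AND F AND T → false.
(i) food handler cert. — satisfied.
(ii) commercially zoned — met.
(iii) closes by 9 p.m. — met.
So (b) is satisfied (T AND T AND T).
(1): F OR T → true.
(a) no code violations — not met.
(i) insurance ≥ $75,000 — satisfied.
(A) age ≥ 16 — holds.
(B) all abutters consent — not met.
(ii) = T OR F = true.
(iii) hardship waiver — satisfied.
So (b) is satisfied (T AND T AND T).
So (2) is satisfied (F OR T).
Overall: T AND T → true.

Yes — granted.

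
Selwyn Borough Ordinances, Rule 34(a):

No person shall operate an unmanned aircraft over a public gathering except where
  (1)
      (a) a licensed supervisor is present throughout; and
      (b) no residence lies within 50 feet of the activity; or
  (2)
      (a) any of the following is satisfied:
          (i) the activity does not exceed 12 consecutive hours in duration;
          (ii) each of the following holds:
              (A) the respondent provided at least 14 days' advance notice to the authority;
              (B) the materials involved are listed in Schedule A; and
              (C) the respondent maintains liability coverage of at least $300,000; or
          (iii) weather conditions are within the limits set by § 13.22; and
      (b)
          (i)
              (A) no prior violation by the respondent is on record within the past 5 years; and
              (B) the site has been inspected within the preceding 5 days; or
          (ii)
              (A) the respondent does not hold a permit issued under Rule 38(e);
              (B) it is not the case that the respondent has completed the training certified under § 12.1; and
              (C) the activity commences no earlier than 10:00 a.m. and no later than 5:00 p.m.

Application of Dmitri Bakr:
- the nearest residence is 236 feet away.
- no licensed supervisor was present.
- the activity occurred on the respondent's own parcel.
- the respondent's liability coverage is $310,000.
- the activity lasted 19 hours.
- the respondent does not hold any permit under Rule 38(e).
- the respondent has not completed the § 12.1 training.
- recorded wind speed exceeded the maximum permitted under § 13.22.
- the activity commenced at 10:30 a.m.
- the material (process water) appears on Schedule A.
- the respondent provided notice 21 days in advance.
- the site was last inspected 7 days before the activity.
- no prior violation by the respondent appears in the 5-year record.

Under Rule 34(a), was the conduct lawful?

Yes — lawful.

(a) supervisor present — not satisfied.
(b) no residence in 50 ft — met.
So (1) is not satisfied (F AND T).
(i) ≤ 12 hrs duration — fails.
(A) ≥14 days' notice — satisfied.
(B) Schedule A material — satisfied.
(C) coverage ≥ $300,000 — met.
(ii): T AND T AND T → true.
(iii) weather ok — not satisfied.
(a) = F OR T OR F = true.
(A) no prior violation — holds.
(B) site inspected — not satisfied.
(i): T AND F → false.
(A) not (holds permit) — satisfied.
(B) not (training certified) — holds.
(C) start within hours — met.
(ii): T AND T AND T → true.
(b) = F OR T = true.
(2): T AND T → true.
Overall = F OR T = true.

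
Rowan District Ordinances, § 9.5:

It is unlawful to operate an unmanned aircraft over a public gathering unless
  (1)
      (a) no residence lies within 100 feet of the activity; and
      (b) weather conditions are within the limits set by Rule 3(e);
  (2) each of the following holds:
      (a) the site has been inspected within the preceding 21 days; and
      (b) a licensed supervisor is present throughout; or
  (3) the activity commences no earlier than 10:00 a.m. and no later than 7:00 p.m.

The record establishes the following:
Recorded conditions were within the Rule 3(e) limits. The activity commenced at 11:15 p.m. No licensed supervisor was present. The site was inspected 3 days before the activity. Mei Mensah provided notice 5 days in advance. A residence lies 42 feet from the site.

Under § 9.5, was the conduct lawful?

(a) no residence in 100 ft — not satisfied.
(b) weather ok — satisfied.
So (1) is not satisfied (F AND T).
(a) site inspected — satisfied.
(b) supervisor present — not met.
(2): T AND F → false.
(3) start within hours — not satisfied.
Overall = F OR F OR F = false.

No — unlawful.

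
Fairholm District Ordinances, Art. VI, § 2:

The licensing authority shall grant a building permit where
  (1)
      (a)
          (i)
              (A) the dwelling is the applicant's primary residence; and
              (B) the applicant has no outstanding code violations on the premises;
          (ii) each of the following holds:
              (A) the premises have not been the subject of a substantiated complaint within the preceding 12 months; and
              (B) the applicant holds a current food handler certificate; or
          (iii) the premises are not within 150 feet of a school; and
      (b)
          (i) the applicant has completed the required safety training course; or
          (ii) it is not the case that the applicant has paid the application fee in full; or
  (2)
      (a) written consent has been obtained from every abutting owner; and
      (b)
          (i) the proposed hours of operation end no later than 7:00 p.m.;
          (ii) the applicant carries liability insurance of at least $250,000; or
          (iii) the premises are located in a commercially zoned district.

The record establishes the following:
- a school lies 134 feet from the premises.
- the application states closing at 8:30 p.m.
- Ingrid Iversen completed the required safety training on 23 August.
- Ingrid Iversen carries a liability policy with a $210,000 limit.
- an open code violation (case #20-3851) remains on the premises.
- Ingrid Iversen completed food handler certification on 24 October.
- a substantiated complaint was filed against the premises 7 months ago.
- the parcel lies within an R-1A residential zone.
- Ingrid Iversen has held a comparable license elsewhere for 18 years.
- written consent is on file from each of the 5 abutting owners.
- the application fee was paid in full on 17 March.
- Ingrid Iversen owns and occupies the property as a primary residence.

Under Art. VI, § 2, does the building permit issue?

(A) primary residence — met.
(B) no code violations — fails.
(i): T AND F → false.
(A) no complaint in 12 mo. — fails.
(B) food handler cert. — satisfied.
(ii) = F AND T = false.
(iii) ≥150 ft from school — not met.
(a): F OR F OR F → false.
(i) safety training — satisfied.
(ii) not (fee paid) — not met.
(b) = T OR F = true.
(1) = F AND T = false.
(a) all abutters consent — satisfied.
(i) closes by 7 p.m. — fails.
(ii) insurance ≥ $250,000 — not met.
(iii) commercially zoned — not satisfied.
(b) = F OR F OR F = false.
(2): T AND F → false.
Overall = F OR F = false.

No — denied.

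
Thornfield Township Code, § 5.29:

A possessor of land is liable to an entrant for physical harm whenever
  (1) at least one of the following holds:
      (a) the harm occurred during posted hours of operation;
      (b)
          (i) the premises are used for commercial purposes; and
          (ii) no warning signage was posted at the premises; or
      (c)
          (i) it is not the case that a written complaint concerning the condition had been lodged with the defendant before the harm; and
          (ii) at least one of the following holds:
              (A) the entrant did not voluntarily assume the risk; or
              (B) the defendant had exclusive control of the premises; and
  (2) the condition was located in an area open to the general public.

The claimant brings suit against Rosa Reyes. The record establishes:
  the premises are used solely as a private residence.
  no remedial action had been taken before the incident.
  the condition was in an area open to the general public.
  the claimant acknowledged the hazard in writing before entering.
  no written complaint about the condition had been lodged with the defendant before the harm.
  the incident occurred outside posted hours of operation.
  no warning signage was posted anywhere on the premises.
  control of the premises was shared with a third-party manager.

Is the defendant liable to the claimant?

No — not liable.

(a) during posted hours — not satisfied.
(i) commercial use — fails.
(ii) no signage posted — satisfied.
(b) = F AND T = false.
(i) not (complaint lodged) — holds.
(A) no assumed risk — fails.
(B) exclusive control — not met.
So (ii) is not satisfied (F OR F).
So (c) is not satisfied (T AND F).
So (1) is not satisfied (F OR F OR F).
(2) public area — holds.
Overall: F AND T → false.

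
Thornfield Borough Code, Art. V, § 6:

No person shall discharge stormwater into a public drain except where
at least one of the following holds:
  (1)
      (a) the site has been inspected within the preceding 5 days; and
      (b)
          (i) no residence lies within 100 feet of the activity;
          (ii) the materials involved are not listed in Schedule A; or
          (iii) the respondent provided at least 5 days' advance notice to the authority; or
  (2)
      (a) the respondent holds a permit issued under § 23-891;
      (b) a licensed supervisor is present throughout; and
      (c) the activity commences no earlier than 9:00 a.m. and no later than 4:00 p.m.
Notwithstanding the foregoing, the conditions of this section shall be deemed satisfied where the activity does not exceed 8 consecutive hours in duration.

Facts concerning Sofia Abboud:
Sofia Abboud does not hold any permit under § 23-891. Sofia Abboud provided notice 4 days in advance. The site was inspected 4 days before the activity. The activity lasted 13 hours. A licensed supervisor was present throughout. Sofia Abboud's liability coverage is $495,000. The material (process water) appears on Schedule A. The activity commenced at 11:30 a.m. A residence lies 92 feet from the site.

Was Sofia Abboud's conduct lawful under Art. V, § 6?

No — unlawful.

(a) site inspected — satisfied.
(i) no residence in 100 ft — not satisfied.
(ii) not (Schedule A material) — fails.
(iii) ≥5 days' notice — not satisfied.
So (b) is not satisfied (F OR F OR F).
(1): T AND F → false.
(a) holds permit — not satisfied.
(b) supervisor present — holds.
(c) start within hours — met.
(2): F AND T AND T → false.
Overall = F OR F = false.
Exception (≤ 8 hrs duration) — not satisfied.
Result: main false OR exception false → false.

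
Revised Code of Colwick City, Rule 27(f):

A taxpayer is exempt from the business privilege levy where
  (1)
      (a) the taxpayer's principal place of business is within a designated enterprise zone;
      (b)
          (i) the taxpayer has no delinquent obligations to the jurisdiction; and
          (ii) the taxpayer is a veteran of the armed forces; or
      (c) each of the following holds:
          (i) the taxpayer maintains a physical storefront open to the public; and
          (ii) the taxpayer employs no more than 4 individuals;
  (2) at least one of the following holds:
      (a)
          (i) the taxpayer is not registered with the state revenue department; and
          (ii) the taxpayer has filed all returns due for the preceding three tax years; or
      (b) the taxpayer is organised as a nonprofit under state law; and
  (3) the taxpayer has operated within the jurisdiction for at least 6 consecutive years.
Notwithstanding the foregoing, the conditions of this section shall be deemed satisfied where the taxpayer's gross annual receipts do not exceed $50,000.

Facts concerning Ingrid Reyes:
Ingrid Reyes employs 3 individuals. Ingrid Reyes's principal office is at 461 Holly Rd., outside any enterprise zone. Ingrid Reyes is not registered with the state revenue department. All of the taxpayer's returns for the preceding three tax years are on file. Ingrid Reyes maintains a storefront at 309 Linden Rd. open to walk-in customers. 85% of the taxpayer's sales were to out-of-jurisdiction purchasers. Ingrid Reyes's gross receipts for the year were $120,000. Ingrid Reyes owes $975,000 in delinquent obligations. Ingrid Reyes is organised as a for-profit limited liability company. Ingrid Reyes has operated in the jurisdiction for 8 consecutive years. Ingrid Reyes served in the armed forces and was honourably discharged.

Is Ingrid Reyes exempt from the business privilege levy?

(a) in enterprise zone — not satisfied.
(i) no delinquency — fails.
(ii) veteran — satisfied.
(b) = F AND T = false.
(i) has storefront — met.
(ii) ≤ 4 employees — holds.
So (c) is satisfied (T AND T).
(1): F OR F OR T → true.
(i) not (state-registered) — met.
(ii) returns current — holds.
(a): T AND T → true.
(b) nonprofit — fails.
(2) = T OR F = true.
(3) ≥ 6 yrs in jurisdiction — met.
Overall: T AND T AND T → true.
Exception (receipts ≤ $50,000) — not satisfied.
Result: main true OR exception false → true.

Yes — exempt.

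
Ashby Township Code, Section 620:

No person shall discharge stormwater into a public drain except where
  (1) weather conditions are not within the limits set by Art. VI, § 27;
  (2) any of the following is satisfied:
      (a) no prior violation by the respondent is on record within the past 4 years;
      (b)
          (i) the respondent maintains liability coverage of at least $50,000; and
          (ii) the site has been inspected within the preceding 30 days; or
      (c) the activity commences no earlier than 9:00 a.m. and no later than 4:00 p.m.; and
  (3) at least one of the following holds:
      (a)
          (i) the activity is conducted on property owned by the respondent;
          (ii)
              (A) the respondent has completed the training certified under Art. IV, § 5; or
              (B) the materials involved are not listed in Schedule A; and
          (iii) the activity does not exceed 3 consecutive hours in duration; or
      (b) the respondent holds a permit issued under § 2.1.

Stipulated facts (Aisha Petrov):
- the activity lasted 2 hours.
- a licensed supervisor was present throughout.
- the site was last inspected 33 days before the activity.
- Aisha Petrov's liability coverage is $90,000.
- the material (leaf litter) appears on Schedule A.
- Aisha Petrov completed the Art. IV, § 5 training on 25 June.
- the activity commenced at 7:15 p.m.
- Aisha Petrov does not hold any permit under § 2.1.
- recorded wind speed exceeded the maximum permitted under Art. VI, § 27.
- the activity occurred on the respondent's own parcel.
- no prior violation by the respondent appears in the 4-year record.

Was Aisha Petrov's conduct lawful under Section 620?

Yes — lawful.

(1) not (weather ok) — satisfied.
(a) no prior violation — satisfied.
(i) coverage ≥ $50,000 — met.
(ii) site inspected — not satisfied.
(b): T AND F → false.
(c) start within hours — not satisfied.
(2): T OR F OR F → true.
(i) own property — met.
(A) training certified — met.
(B) not (Schedule A material) — fails.
So (ii) is satisfied (T OR F).
(iii) ≤ 3 hrs duration — satisfied.
(a): T AND T AND T → true.
(b) holds permit — fails.
(3) = T OR F = true.
Overall = T AND T AND T = true.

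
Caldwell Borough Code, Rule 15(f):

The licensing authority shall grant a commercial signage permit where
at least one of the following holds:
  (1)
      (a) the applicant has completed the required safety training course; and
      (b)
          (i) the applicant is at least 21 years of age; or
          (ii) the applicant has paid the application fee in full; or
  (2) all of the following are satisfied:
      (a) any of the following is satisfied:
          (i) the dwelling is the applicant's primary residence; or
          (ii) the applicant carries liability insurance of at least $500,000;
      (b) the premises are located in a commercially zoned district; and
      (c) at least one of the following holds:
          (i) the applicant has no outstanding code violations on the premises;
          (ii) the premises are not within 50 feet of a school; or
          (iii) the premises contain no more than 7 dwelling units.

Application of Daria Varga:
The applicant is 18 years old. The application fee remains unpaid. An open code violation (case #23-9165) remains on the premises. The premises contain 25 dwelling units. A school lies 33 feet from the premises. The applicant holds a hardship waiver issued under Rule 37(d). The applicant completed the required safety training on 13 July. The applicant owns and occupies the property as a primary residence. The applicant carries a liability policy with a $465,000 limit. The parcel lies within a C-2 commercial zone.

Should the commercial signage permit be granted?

No — denied.

(a) safety training — met.
(i) age ≥ 21 — not satisfied.
(ii) fee paid — fails.
(b): F OR F → false.
(1): T AND F → false.
(i) primary residence — satisfied.
(ii) insurance ≥ $500,000 — fails.
(a): T OR F → true.
(b) commercially zoned — holds.
(i) no code violations — fails.
(ii) ≥50 ft from school — fails.
(iii) ≤ 7 units — not met.
So (c) is not satisfied (F OR F OR F).
(2): T AND T AND F → false.
Overall: F OR F → false.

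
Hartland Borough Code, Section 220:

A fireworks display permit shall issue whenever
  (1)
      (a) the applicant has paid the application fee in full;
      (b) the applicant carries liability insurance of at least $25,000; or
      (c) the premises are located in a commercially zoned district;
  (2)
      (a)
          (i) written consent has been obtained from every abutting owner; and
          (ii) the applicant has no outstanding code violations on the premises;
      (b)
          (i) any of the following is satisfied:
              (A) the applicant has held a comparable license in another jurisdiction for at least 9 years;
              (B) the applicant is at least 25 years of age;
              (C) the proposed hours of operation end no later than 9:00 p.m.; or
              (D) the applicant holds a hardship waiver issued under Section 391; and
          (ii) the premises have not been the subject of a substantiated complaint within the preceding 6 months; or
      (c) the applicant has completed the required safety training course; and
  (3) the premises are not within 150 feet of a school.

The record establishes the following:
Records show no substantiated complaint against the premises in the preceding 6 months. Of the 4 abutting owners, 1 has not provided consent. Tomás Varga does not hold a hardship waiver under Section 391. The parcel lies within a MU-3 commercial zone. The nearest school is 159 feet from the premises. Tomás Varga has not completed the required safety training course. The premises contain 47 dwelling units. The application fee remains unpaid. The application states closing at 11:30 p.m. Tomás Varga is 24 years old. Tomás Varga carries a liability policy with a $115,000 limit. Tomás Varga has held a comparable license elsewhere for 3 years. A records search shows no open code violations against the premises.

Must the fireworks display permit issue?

No — denied.

(a) fee paid — not satisfied.
(b) insurance ≥ $25,000 — met.
(c) commercially zoned — met.
(1): F OR T OR T → true.
(i) all abutters consent — fails.
(ii) no code violations — satisfied.
(a) = F AND T = false.
(A) prior license ≥ 9 yr — not met.
(B) age ≥ 25 — fails.
(C) closes by 9 p.m. — fails.
(D) hardship waiver — not satisfied.
(i): F OR F OR F OR F → false.
(ii) no complaint in 6 mo. — holds.
So (b) is not satisfied (F AND T).
(c) safety training — not satisfied.
(2): F OR F OR F → false.
(3) ≥150 ft from school — met.
Overall = T AND F AND T = false.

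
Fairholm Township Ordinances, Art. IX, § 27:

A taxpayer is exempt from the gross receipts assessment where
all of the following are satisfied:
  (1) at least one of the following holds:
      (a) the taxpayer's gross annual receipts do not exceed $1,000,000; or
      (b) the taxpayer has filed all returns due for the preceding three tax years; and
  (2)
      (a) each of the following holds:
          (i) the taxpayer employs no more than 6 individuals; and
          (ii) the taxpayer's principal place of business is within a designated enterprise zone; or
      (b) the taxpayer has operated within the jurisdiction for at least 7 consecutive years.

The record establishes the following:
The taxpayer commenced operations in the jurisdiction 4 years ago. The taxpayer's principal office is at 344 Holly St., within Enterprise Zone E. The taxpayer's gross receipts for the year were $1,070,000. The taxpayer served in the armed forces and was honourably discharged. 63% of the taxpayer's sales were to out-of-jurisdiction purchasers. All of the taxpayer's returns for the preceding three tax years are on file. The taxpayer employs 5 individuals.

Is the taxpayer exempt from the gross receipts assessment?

(a) receipts ≤ $1,000,000 — not met.
(b) returns current — holds.
(1): F OR T → true.
(i) ≤ 6 employees — holds.
(ii) in enterprise zone — holds.
(a) = T AND T = true.
(b) ≥ 7 yrs in jurisdiction — not satisfied.
So (2) is satisfied (T OR F).
Overall: T AND T → true.

Yes — exempt.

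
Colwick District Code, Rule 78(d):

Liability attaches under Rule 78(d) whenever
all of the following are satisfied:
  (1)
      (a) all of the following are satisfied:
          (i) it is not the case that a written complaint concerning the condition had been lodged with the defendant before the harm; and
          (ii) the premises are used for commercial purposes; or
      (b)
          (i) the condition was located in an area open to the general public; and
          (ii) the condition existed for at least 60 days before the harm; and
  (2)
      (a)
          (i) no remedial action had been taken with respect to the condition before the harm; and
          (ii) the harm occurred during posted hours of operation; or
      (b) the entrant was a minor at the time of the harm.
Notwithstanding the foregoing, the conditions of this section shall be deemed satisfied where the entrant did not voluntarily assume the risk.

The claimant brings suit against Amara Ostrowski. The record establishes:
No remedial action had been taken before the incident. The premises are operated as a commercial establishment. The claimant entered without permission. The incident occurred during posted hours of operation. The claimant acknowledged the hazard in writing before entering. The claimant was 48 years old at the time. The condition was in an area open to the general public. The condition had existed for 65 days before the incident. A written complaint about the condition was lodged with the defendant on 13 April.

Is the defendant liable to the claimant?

Yes — liable.

(i) not (complaint lodged) — fails.
(ii) commercial use — holds.
(a): F AND T → false.
(i) public area — satisfied.
(ii) condition ≥60 days old — met.
(b) = T AND T = true.
So (1) is satisfied (F OR T).
(i) no remedial action — met.
(ii) during posted hours — satisfied.
(a) = T AND T = true.
(b) entrant a minor — not met.
So (2) is satisfied (T OR F).
Overall = T AND T = true.
Exception (no assumed risk) — not satisfied.
Result: main true OR exception false → true.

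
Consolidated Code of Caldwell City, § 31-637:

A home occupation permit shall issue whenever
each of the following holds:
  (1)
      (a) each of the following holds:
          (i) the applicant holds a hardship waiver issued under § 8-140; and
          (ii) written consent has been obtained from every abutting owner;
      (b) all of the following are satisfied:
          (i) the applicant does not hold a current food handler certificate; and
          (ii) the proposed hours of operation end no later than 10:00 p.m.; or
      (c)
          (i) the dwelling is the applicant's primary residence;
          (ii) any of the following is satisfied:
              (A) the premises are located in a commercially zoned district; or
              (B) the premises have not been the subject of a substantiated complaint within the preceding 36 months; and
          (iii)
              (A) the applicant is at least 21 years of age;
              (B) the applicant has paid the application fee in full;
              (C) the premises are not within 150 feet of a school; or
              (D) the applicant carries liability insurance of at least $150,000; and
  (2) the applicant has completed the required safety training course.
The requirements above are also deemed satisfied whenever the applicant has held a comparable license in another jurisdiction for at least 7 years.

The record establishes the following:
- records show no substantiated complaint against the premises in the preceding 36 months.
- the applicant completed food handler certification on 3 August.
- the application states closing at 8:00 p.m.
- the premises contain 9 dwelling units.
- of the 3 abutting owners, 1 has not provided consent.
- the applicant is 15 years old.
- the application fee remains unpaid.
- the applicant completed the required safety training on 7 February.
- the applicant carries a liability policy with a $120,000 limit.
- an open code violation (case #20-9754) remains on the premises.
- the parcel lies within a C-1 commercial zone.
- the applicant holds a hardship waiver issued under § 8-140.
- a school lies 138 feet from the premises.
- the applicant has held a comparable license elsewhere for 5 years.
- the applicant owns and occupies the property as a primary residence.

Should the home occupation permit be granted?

No — denied.

(i) hardship waiver — met.
(ii) all abutters consent — not satisfied.
(a): T AND F → false.
(i) not (food handler cert.) — not satisfied.
(ii) closes by 10 p.m. — holds.
(b) = F AND T = false.
(i) primary residence — satisfied.
(A) commercially zoned — holds.
(B) no complaint in 36 mo. — satisfied.
So (ii) is satisfied (T OR T).
(A) age ≥ 21 — not met.
(B) fee paid — not satisfied.
(C) ≥150 ft from school — not satisfied.
(D) insurance ≥ $150,000 — fails.
(iii): F OR F OR F OR F → false.
(c): T AND T AND F → false.
(1): F OR F OR F → false.
(2) safety training — holds.
Overall: F AND T → false.
Exception (prior license ≥ 7 yr) — not satisfied.
Result: main false OR exception false → false.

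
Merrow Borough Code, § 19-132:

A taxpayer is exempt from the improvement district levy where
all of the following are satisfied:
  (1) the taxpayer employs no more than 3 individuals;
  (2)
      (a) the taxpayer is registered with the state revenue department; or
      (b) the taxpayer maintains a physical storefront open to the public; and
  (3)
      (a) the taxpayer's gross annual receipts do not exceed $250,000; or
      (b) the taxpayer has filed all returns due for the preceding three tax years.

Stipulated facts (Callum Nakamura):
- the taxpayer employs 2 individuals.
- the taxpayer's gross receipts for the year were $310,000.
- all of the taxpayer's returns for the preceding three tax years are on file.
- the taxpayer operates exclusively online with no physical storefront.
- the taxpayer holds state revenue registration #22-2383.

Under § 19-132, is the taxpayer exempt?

Yes — exempt.

(1) ≤ 3 employees — met.
(a) state-registered — met.
(b) has storefront — not satisfied.
(2): T OR F → true.
(a) receipts ≤ $250,000 — not satisfied.
(b) returns current — met.
(3) = F OR T = true.
Overall: T AND T AND T → true.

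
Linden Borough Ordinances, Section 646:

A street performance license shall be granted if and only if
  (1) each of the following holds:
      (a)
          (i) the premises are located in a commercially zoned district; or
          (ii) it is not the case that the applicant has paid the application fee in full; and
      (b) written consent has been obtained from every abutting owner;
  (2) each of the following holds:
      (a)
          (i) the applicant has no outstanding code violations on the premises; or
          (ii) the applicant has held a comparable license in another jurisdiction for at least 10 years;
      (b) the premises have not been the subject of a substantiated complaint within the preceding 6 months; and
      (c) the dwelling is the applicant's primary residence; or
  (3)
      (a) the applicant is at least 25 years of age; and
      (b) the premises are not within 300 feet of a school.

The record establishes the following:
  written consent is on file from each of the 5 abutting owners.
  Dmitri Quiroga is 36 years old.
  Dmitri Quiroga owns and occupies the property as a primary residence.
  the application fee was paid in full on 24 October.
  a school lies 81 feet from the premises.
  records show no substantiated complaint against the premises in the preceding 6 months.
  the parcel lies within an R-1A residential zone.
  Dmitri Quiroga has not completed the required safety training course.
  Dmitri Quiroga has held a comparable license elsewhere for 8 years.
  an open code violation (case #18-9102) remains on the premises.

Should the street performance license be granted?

(i) commercially zoned — not satisfied.
(ii) not (fee paid) — not satisfied.
So (a) is not satisfied (F OR F).
(b) all abutters consent — satisfied.
So (1) is not satisfied (F AND T).
(i) no code violations — not satisfied.
(ii) prior license ≥ 10 yr — not satisfied.
(a): F OR F → false.
(b) no complaint in 6 mo. — holds.
(c) primary residence — satisfied.
(2): F AND T AND T → false.
(a) age ≥ 25 — holds.
(b) ≥300 ft from school — not satisfied.
So (3) is not satisfied (T AND F).
Overall: F OR F OR F → false.

No — denied.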